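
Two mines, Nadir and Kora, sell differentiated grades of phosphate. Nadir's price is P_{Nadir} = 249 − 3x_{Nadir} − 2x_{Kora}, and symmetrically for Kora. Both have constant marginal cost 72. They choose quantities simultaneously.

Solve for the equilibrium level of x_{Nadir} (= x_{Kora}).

Mine Nadir's profit: π = x_{Nadir}(249 − 3x_{Nadir} − 2x_{Kora}) − 72x_{Nadir}.
∂π/∂x_{Nadir} = 177 − 6x_{Nadir} − 2x_{Kora} = 0 ⇒ x_{Nadir} = 29.5 − (1/3)x_{Kora}.
Setting x_{Nadir} = x_{Kora} in the reaction function: x_{Nadir} = 29.5 − (1/3)x_{Nadir}, so x_{Nadir} = 29.5 / (4/3) = 22.125.

22.125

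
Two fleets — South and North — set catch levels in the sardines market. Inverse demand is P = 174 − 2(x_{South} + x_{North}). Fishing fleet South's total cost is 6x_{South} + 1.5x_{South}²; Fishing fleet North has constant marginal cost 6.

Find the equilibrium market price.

Fishing fleet South's profit: π = x_{South}(174 − 2(x_{South} + x_{North})) − 6x_{South} − 1.5x_{South}².
∂π/∂x_{South} = 168 − 7x_{South} − 2x_{North} = 0, so x_{South} = 24 − (2/7)x_{North}.
For North: ∂π/∂x_{North} = 168 − 4x_{North} − 2x_{South} = 0 ⇒ x_{North} = 42 − 0.5x_{South}.
Plugging x_{North} into South's best response: x_{South} = 24 − (2/7)(42 − 0.5x_{South}) ⇒ (6/7)x_{South} = 12, so x_{South} = 14.
Then x_{North} = 42 − 0.5·14 = 35.
Equilibrium price: P = 174 − 2·49 = 76.

76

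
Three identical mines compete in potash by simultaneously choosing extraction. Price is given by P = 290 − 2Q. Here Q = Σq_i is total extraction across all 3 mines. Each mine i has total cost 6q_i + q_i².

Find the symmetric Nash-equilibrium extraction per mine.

28.4

A representative mine's profit is π_i = q_i(290 − 2Q) − 6q_i − q_i², with Q = q_i + Σ_{j≠i} q_j.
First-order condition: 284 − 6q_i − 2Σ_{j≠i} q_j = 0.
With identical mines, set every q_j = q: then 284 − 6q − 4q = 0, i.e. q = 284/10 = 28.4.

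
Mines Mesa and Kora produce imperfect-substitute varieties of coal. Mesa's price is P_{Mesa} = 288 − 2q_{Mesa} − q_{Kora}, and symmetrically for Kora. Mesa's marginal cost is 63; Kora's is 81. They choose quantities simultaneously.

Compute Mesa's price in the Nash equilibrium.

Mine Mesa's profit: π = q_{Mesa}(288 − 2q_{Mesa} − q_{Kora}) − 63q_{Mesa}.
∂π/∂q_{Mesa} = 225 − 4q_{Mesa} − q_{Kora} = 0 ⇒ q_{Mesa} = 56.25 − 0.25q_{Kora}.
Similarly q_{Kora} = 51.75 − 0.25q_{Mesa}.
Substituting the second reaction function into the first: q_{Mesa} = 56.25 − 0.25(51.75 − 0.25q_{Mesa}), which gives 0.9375q_{Mesa} = 43.3125 ⇒ q_{Mesa} = 46.2.
Then q_{Kora} = 51.75 − 0.25·46.2 = 40.2.
P_{Mesa} = 288 − 2·46.2 − 40.2 = 155.4.

155.4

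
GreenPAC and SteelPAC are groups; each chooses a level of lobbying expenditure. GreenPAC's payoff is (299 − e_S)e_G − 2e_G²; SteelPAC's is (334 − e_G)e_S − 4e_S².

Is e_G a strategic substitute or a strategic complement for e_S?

Expanding GreenPAC's payoff: 299e_G − e_Se_G − 2e_G².
∂π/∂e_G = 299 − e_S − 4e_G = 0, so e_G = 74.75 − 0.25e_S.
The best-response slope de_G/de_S = −0.25 < 0: the reaction function is downward-sloping, so the choices are strategic substitutes.

strategic substitutes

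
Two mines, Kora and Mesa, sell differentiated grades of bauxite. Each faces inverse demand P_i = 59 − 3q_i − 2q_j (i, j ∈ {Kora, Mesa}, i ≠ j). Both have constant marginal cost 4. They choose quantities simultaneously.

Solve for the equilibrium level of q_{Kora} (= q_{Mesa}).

Mine Kora's profit: π = q_{Kora}(59 − 3q_{Kora} − 2q_{Mesa}) − 4q_{Kora}.
∂π/∂q_{Kora} = 55 − 6q_{Kora} − 2q_{Mesa} = 0 ⇒ q_{Kora} = 55/6 − (1/3)q_{Mesa}.
The game is symmetric, so in equilibrium q_{Mesa} = q_{Kora}: the reaction function gives (4/3)q_{Kora} = 55/6, hence q_{Kora} = 6.875.

6.875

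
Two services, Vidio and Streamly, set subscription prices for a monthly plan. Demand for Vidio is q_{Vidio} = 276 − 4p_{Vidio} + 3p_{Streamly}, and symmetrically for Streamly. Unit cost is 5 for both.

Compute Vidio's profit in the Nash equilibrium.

Vidio's profit: π = (p_{Vidio} − 5)(276 − 4p_{Vidio} + 3p_{Streamly}).
∂π/∂p_{Vidio} = 296 − 8p_{Vidio} + 3p_{Streamly} = 0 ⇒ p_{Vidio} = 37 + 0.375p_{Streamly}.
By symmetry p_{Streamly} = p_{Vidio}; substituting into the reaction function, 0.625p_{Vidio} = 37 and p_{Vidio} = 59.2.
q_{Vidio} = 276 − 4·59.2 + 3·59.2 = 216.8.
Profit = (59.2 − 5)·216.8 = 11750.56.

11750.56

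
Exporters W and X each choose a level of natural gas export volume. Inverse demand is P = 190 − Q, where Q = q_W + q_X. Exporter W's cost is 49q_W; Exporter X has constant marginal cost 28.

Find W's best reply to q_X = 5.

68

Exporter W's profit: π = q_W(190 − (q_W + q_X)) − 49q_W.
∂π/∂q_W = 141 − 2q_W − q_X = 0, so q_W = 70.5 − 0.5q_X.
At q_X = 5: q_W = 70.5 − 0.5·5 = 68.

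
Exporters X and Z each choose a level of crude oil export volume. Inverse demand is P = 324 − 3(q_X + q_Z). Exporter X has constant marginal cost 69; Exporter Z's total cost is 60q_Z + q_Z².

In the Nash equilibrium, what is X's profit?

Exporter X's profit: π = q_X(324 − 3(q_X + q_Z)) − 69q_X.
∂π/∂q_X = 255 − 6q_X − 3q_Z = 0, so q_X = 42.5 − 0.5q_Z.
For Z: ∂π/∂q_Z = 264 − 8q_Z − 3q_X = 0 ⇒ q_Z = 33 − 0.375q_X.
Substituting the second reaction function into the first: q_X = 42.5 − 0.5(33 − 0.375q_X), which gives 0.8125q_X = 26 ⇒ q_X = 32.
Then q_Z = 33 − 0.375·32 = 21.
Price P = 324 − 3·53 = 165.
X's profit: (165 − 69)·32 = 3072.

3072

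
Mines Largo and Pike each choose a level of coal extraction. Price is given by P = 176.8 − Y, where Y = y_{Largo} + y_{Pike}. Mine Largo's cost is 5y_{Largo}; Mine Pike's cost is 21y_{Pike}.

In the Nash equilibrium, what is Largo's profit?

3918.76

Mine Largo's profit: π = y_{Largo}(176.8 − (y_{Largo} + y_{Pike})) − 5y_{Largo}.
∂π/∂y_{Largo} = 171.8 − 2y_{Largo} − y_{Pike} = 0, so y_{Largo} = 85.9 − 0.5y_{Pike}.
By the same steps for Pike: y_{Pike} = 77.9 − 0.5y_{Largo}.
Plugging y_{Pike} into Largo's best response: y_{Largo} = 85.9 − 0.5(77.9 − 0.5y_{Largo}) ⇒ 0.75y_{Largo} = 46.95, so y_{Largo} = 62.6.
Then y_{Pike} = 77.9 − 0.5·62.6 = 46.6.
Price P = 176.8 − 109.2 = 67.6.
Largo's profit: (67.6 − 5)·62.6 = 3918.76.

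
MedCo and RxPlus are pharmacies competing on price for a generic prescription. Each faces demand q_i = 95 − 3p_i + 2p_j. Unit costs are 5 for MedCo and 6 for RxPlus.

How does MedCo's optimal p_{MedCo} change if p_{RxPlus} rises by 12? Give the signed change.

4

MedCo's profit: π = (p_{MedCo} − 5)(95 − 3p_{MedCo} + 2p_{RxPlus}).
∂π/∂p_{MedCo} = 110 − 6p_{MedCo} + 2p_{RxPlus} = 0 ⇒ p_{MedCo} = 55/3 + (1/3)p_{RxPlus}.
The reaction-function slope is 1/3, so a 12-unit rise in p_{RxPlus} moves p_{MedCo} by 1/3 × 12 = 4. MedCo's best response rises — the actions are strategic complements.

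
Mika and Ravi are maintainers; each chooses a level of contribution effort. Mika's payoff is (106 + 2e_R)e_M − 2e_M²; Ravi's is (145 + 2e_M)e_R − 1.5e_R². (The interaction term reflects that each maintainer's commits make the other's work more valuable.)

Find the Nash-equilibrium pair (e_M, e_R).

Expanding Mika's payoff: 106e_M + 2e_Re_M − 2e_M².
∂π/∂e_M = 106 + 2e_R − 4e_M = 0, so e_M = 26.5 + 0.5e_R.
Likewise for Ravi: e_R = 145/3 + (2/3)e_M.
Solving the two reaction functions simultaneously: (1 − (0.5)(2/3))e_M = 26.5 + 0.5·(145/3), so (2/3)e_M = 152/3 and e_M = 76.
Then e_R = 145/3 + (2/3)·76 = 99.

76, 99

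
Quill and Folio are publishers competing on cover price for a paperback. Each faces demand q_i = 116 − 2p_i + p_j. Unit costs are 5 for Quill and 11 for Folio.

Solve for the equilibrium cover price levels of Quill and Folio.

42.8, 45.2

Quill's profit: π = (p_{Quill} − 5)(116 − 2p_{Quill} + p_{Folio}).
∂π/∂p_{Quill} = 126 − 4p_{Quill} + p_{Folio} = 0 ⇒ p_{Quill} = 31.5 + 0.25p_{Folio}.
Similarly p_{Folio} = 34.5 + 0.25p_{Quill}.
Plugging p_{Folio} into Quill's best response: p_{Quill} = 31.5 + 0.25(34.5 + 0.25p_{Quill}) ⇒ 0.9375p_{Quill} = 40.125, so p_{Quill} = 42.8.
Then p_{Folio} = 34.5 + 0.25·42.8 = 45.2.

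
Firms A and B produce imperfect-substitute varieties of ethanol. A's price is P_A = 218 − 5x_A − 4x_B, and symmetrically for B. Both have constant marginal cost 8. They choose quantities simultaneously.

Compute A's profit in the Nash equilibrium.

Firm A's profit: π = x_A(218 − 5x_A − 4x_B) − 8x_A.
∂π/∂x_A = 210 − 10x_A − 4x_B = 0 ⇒ x_A = 21 − 0.4x_B.
The game is symmetric, so in equilibrium x_B = x_A: the reaction function gives 1.4x_A = 21, hence x_A = 15.
P_A = 218 − 5·15 − 4·15 = 83.
Profit = (83 − 8)·15 = 1125.

1125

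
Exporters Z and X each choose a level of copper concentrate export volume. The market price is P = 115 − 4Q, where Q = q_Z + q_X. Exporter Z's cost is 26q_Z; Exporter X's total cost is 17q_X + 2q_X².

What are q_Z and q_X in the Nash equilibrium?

Exporter Z's profit: π = q_Z(115 − 4(q_Z + q_X)) − 26q_Z.
∂π/∂q_Z = 89 − 8q_Z − 4q_X = 0, so q_Z = 11.125 − 0.5q_X.
For X: ∂π/∂q_X = 98 − 12q_X − 4q_Z = 0 ⇒ q_X = 49/6 − (1/3)q_Z.
Substituting the second reaction function into the first: q_Z = 11.125 − 0.5(49/6 − (1/3)q_Z), which gives (5/6)q_Z = 169/24 ⇒ q_Z = 8.45.
Then q_X = 49/6 − (1/3)·8.45 = 5.35.

8.45, 5.35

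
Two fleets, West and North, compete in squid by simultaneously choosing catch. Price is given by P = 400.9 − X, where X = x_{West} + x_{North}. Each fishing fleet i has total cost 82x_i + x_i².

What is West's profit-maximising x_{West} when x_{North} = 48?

Fishing fleet West's profit: π = x_{West}(400.9 − (x_{West} + x_{North})) − 82x_{West} − x_{West}².
∂π/∂x_{West} = 318.9 − 4x_{West} − x_{North} = 0, so x_{West} = 79.725 − 0.25x_{North}.
At x_{North} = 48: x_{West} = 79.725 − 0.25·48 = 67.725.

67.725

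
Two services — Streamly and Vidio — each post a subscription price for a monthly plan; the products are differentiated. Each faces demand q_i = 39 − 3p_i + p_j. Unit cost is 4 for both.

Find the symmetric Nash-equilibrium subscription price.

10.2

Streamly's profit: π = (p_{Streamly} − 4)(39 − 3p_{Streamly} + p_{Vidio}).
∂π/∂p_{Streamly} = 51 − 6p_{Streamly} + p_{Vidio} = 0 ⇒ p_{Streamly} = 8.5 + (1/6)p_{Vidio}.
The game is symmetric, so in equilibrium p_{Vidio} = p_{Streamly}: the reaction function gives (5/6)p_{Streamly} = 8.5, hence p_{Streamly} = 10.2.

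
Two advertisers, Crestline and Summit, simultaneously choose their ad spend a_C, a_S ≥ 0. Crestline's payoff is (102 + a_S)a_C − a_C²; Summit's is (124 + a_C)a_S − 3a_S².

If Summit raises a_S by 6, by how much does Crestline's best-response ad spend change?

Expanding Crestline's payoff: 102a_C + a_Sa_C − a_C².
∂π/∂a_C = 102 + a_S − 2a_C = 0, so a_C = 51 + 0.5a_S.
The reaction-function slope is 0.5, so a 6-unit rise in a_S moves a_C by 0.5 × 6 = 3. Crestline's best response rises — the actions are strategic complements.

3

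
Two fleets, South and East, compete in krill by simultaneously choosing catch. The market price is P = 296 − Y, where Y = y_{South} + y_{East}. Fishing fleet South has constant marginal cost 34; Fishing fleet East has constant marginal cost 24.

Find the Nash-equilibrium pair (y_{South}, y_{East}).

84, 94

Fishing fleet South's profit: π = y_{South}(296 − (y_{South} + y_{East})) − 34y_{South}.
∂π/∂y_{South} = 262 − 2y_{South} − y_{East} = 0, so y_{South} = 131 − 0.5y_{East}.
By the same steps for East: y_{East} = 136 − 0.5y_{South}.
Substituting the second reaction function into the first: y_{South} = 131 − 0.5(136 − 0.5y_{South}), which gives 0.75y_{South} = 63 ⇒ y_{South} = 84.
Then y_{East} = 136 − 0.5·84 = 94.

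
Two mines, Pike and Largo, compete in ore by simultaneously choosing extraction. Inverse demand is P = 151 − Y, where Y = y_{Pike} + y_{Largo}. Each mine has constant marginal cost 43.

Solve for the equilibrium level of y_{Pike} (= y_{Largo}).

Mine Pike's profit: π = y_{Pike}(151 − (y_{Pike} + y_{Largo})) − 43y_{Pike}.
∂π/∂y_{Pike} = 108 − 2y_{Pike} − y_{Largo} = 0, so y_{Pike} = 54 − 0.5y_{Largo}.
Setting y_{Pike} = y_{Largo} in the reaction function: y_{Pike} = 54 − 0.5y_{Pike}, so y_{Pike} = 54 / 1.5 = 36.

36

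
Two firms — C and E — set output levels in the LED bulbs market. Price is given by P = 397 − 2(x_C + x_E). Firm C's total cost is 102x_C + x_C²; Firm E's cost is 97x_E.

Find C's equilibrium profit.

Firm C's profit: π = x_C(397 − 2(x_C + x_E)) − 102x_C − x_C².
∂π/∂x_C = 295 − 6x_C − 2x_E = 0, so x_C = 295/6 − (1/3)x_E.
For E: ∂π/∂x_E = 300 − 4x_E − 2x_C = 0 ⇒ x_E = 75 − 0.5x_C.
Substituting the second reaction function into the first: x_C = 295/6 − (1/3)(75 − 0.5x_C), which gives (5/6)x_C = 145/6 ⇒ x_C = 29.
Then x_E = 75 − 0.5·29 = 60.5.
Price P = 397 − 2·89.5 = 218.
C's profit: (218 − 102)·29 − (29)² = 2523.

2523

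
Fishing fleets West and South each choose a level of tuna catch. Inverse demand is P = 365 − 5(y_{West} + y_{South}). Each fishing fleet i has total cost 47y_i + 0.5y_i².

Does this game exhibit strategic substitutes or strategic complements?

strategic substitutes

Fishing fleet West's profit: π = y_{West}(365 − 5(y_{West} + y_{South})) − 47y_{West} − 0.5y_{West}².
∂π/∂y_{West} = 318 − 11y_{West} − 5y_{South} = 0, so y_{West} = 318/11 − (5/11)y_{South}.
The best-response slope dy_{West}/dy_{South} = −5/11 < 0: the reaction function is downward-sloping, so the choices are strategic substitutes.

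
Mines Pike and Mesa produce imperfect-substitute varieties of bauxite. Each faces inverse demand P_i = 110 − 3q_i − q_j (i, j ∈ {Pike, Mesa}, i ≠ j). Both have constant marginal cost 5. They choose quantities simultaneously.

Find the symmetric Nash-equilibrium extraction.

15

Mine Pike's profit: π = q_{Pike}(110 − 3q_{Pike} − q_{Mesa}) − 5q_{Pike}.
∂π/∂q_{Pike} = 105 − 6q_{Pike} − q_{Mesa} = 0 ⇒ q_{Pike} = 17.5 − (1/6)q_{Mesa}.
The game is symmetric, so in equilibrium q_{Mesa} = q_{Pike}: the reaction function gives (7/6)q_{Pike} = 17.5, hence q_{Pike} = 15.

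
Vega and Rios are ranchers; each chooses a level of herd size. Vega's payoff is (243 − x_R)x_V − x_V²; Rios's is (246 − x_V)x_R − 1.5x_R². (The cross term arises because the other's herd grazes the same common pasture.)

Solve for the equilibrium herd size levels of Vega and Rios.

Expanding Vega's payoff: 243x_V − x_Rx_V − x_V².
∂π/∂x_V = 243 − x_R − 2x_V = 0, so x_V = 121.5 − 0.5x_R.
Likewise for Rios: x_R = 82 − (1/3)x_V.
Solving the two reaction functions simultaneously: (1 − (−0.5)(−1/3))x_V = 121.5 − 0.5·82, so (5/6)x_V = 80.5 and x_V = 96.6.
Then x_R = 82 − (1/3)·96.6 = 49.8.

96.6, 49.8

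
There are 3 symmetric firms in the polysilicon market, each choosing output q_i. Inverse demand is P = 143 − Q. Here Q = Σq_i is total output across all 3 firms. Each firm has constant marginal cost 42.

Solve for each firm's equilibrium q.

A representative firm's profit is π_i = q_i(143 − Q) − 42q_i, with Q = q_i + Σ_{j≠i} q_j.
First-order condition: 101 − 2q_i − Σ_{j≠i} q_j = 0.
Imposing symmetry (q_j = q for all j) turns Σ_{j≠i} q_j into 2q, so 101 = 4q and q = 25.25.

25.25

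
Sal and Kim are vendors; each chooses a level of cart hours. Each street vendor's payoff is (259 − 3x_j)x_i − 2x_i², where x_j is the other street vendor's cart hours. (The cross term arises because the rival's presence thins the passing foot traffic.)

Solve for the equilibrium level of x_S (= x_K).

Sal's payoff is (259 − 3x_K)x_S − 2x_S².
∂π/∂x_S = 259 − 3x_K − 4x_S = 0, so x_S = 64.75 − 0.75x_K.
By symmetry x_K = x_S; substituting into the reaction function, 1.75x_S = 64.75 and x_S = 37.

37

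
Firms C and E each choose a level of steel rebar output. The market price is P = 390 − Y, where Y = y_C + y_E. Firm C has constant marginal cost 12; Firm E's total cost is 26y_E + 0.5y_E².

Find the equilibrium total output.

Firm C's profit: π = y_C(390 − (y_C + y_E)) − 12y_C.
∂π/∂y_C = 378 − 2y_C − y_E = 0, so y_C = 189 − 0.5y_E.
For E: ∂π/∂y_E = 364 − 3y_E − y_C = 0 ⇒ y_E = 364/3 − (1/3)y_C.
Solving the two reaction functions simultaneously: (1 − (−0.5)(−1/3))y_C = 189 − 0.5·(364/3), so (5/6)y_C = 385/3 and y_C = 154.
Then y_E = 364/3 − (1/3)·154 = 70.
Total output: 154 + 70 = 224.

224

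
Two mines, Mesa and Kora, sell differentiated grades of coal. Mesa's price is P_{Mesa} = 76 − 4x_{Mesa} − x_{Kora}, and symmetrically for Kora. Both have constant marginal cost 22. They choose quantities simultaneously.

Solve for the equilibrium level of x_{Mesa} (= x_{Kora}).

Mine Mesa's profit: π = x_{Mesa}(76 − 4x_{Mesa} − x_{Kora}) − 22x_{Mesa}.
∂π/∂x_{Mesa} = 54 − 8x_{Mesa} − x_{Kora} = 0 ⇒ x_{Mesa} = 6.75 − 0.125x_{Kora}.
By symmetry x_{Kora} = x_{Mesa}; substituting into the reaction function, 1.125x_{Mesa} = 6.75 and x_{Mesa} = 6.

6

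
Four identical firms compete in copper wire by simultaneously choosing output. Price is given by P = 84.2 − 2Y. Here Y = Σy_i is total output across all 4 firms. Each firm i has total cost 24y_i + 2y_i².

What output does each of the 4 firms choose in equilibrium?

A representative firm's profit is π_i = y_i(84.2 − 2Y) − 24y_i − 2y_i², with Y = y_i + Σ_{j≠i} y_j.
First-order condition: 60.2 − 8y_i − 2Σ_{j≠i} y_j = 0.
With identical firms, set every y_j = y: then 60.2 − 8y − 6y = 0, i.e. y = 60.2/14 = 4.3.

4.3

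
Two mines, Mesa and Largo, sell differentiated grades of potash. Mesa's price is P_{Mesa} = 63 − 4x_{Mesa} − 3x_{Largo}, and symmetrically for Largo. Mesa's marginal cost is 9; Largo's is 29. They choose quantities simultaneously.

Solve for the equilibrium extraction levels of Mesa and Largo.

6, 2

Mine Mesa's profit: π = x_{Mesa}(63 − 4x_{Mesa} − 3x_{Largo}) − 9x_{Mesa}.
∂π/∂x_{Mesa} = 54 − 8x_{Mesa} − 3x_{Largo} = 0 ⇒ x_{Mesa} = 6.75 − 0.375x_{Largo}.
Similarly x_{Largo} = 4.25 − 0.375x_{Mesa}.
Substituting the second reaction function into the first: x_{Mesa} = 6.75 − 0.375(4.25 − 0.375x_{Mesa}), which gives (55/64)x_{Mesa} = 165/32 ⇒ x_{Mesa} = 6.
Then x_{Largo} = 4.25 − 0.375·6 = 2.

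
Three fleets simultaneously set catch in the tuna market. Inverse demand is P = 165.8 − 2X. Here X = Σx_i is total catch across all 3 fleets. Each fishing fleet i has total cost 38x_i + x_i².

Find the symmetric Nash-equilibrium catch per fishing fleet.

A representative fishing fleet's profit is π_i = x_i(165.8 − 2X) − 38x_i − x_i², with X = x_i + Σ_{j≠i} x_j.
First-order condition: 127.8 − 6x_i − 2Σ_{j≠i} x_j = 0.
Imposing symmetry (x_j = x for all j) turns Σ_{j≠i} x_j into 2x, so 127.8 = 10x and x = 12.78.

12.78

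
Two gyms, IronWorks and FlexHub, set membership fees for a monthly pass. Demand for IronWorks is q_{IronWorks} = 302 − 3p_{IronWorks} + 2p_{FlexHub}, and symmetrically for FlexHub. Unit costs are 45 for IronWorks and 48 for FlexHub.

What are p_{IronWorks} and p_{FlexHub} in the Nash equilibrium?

IronWorks's profit: π = (p_{IronWorks} − 45)(302 − 3p_{IronWorks} + 2p_{FlexHub}).
∂π/∂p_{IronWorks} = 437 − 6p_{IronWorks} + 2p_{FlexHub} = 0 ⇒ p_{IronWorks} = 437/6 + (1/3)p_{FlexHub}.
Similarly p_{FlexHub} = 223/3 + (1/3)p_{IronWorks}.
Solving the two reaction functions simultaneously: (1 − (1/3)(1/3))p_{IronWorks} = 437/6 + (1/3)·(223/3), so (8/9)p_{IronWorks} = 1757/18 and p_{IronWorks} = 109.8125.
Then p_{FlexHub} = 223/3 + (1/3)·109.8125 = 110.9375.

109.8125, 110.9375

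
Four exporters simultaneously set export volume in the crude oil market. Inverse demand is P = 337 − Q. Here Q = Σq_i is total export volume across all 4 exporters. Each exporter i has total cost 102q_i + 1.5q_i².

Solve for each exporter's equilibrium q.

29.375

A representative exporter's profit is π_i = q_i(337 − Q) − 102q_i − 1.5q_i², with Q = q_i + Σ_{j≠i} q_j.
First-order condition: 235 − 5q_i − Σ_{j≠i} q_j = 0.
Imposing symmetry (q_j = q for all j) turns Σ_{j≠i} q_j into 3q, so 235 = 8q and q = 29.375.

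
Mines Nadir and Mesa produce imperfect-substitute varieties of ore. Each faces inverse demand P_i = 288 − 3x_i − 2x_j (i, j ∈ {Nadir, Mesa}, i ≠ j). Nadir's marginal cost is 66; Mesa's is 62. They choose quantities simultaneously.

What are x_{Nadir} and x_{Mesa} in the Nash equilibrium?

27.5, 28.5

Mine Nadir's profit: π = x_{Nadir}(288 − 3x_{Nadir} − 2x_{Mesa}) − 66x_{Nadir}.
∂π/∂x_{Nadir} = 222 − 6x_{Nadir} − 2x_{Mesa} = 0 ⇒ x_{Nadir} = 37 − (1/3)x_{Mesa}.
Similarly x_{Mesa} = 113/3 − (1/3)x_{Nadir}.
Plugging x_{Mesa} into Nadir's best response: x_{Nadir} = 37 − (1/3)(113/3 − (1/3)x_{Nadir}) ⇒ (8/9)x_{Nadir} = 220/9, so x_{Nadir} = 27.5.
Then x_{Mesa} = 113/3 − (1/3)·27.5 = 28.5.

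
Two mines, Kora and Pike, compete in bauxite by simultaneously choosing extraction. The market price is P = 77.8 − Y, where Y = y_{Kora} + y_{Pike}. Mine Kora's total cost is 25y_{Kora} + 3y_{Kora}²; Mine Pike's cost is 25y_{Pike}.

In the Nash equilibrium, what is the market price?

49.64

Mine Kora's profit: π = y_{Kora}(77.8 − (y_{Kora} + y_{Pike})) − 25y_{Kora} − 3y_{Kora}².
∂π/∂y_{Kora} = 52.8 − 8y_{Kora} − y_{Pike} = 0, so y_{Kora} = 6.6 − 0.125y_{Pike}.
For Pike: ∂π/∂y_{Pike} = 52.8 − 2y_{Pike} − y_{Kora} = 0 ⇒ y_{Pike} = 26.4 − 0.5y_{Kora}.
Plugging y_{Pike} into Kora's best response: y_{Kora} = 6.6 − 0.125(26.4 − 0.5y_{Kora}) ⇒ 0.9375y_{Kora} = 3.3, so y_{Kora} = 3.52.
Then y_{Pike} = 26.4 − 0.5·3.52 = 24.64.
Equilibrium price: P = 77.8 − 28.16 = 49.64.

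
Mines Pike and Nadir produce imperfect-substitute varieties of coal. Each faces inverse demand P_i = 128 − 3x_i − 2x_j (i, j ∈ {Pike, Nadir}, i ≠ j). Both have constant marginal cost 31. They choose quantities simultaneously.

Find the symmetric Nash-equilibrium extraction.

12.125

Mine Pike's profit: π = x_{Pike}(128 − 3x_{Pike} − 2x_{Nadir}) − 31x_{Pike}.
∂π/∂x_{Pike} = 97 − 6x_{Pike} − 2x_{Nadir} = 0 ⇒ x_{Pike} = 97/6 − (1/3)x_{Nadir}.
By symmetry x_{Nadir} = x_{Pike}; substituting into the reaction function, (4/3)x_{Pike} = 97/6 and x_{Pike} = 12.125.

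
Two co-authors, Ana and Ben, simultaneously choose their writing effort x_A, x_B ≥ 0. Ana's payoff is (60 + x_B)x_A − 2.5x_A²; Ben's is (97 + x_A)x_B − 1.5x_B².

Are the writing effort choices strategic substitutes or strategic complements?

strategic complements

Expanding Ana's payoff: 60x_A + x_Bx_A − 2.5x_A².
∂π/∂x_A = 60 + x_B − 5x_A = 0, so x_A = 12 + 0.2x_B.
The best-response slope dx_A/dx_B = 0.2 > 0: the reaction function is upward-sloping, so the choices are strategic complements.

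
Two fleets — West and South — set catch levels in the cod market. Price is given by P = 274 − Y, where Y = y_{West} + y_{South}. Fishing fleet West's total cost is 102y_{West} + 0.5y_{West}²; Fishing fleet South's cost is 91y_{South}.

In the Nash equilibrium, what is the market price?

166.4

Fishing fleet West's profit: π = y_{West}(274 − (y_{West} + y_{South})) − 102y_{West} − 0.5y_{West}².
∂π/∂y_{West} = 172 − 3y_{West} − y_{South} = 0, so y_{West} = 172/3 − (1/3)y_{South}.
For South: ∂π/∂y_{South} = 183 − 2y_{South} − y_{West} = 0 ⇒ y_{South} = 91.5 − 0.5y_{West}.
Plugging y_{South} into West's best response: y_{West} = 172/3 − (1/3)(91.5 − 0.5y_{West}) ⇒ (5/6)y_{West} = 161/6, so y_{West} = 32.2.
Then y_{South} = 91.5 − 0.5·32.2 = 75.4.
Equilibrium price: P = 274 − 107.6 = 166.4.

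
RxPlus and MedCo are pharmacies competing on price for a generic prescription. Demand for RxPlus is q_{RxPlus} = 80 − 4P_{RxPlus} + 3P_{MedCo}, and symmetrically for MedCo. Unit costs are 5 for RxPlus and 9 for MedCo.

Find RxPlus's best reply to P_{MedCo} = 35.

25.625

RxPlus's profit: π = (P_{RxPlus} − 5)(80 − 4P_{RxPlus} + 3P_{MedCo}).
∂π/∂P_{RxPlus} = 100 − 8P_{RxPlus} + 3P_{MedCo} = 0 ⇒ P_{RxPlus} = 12.5 + 0.375P_{MedCo}.
At P_{MedCo} = 35: P_{RxPlus} = 12.5 + 0.375·35 = 25.625.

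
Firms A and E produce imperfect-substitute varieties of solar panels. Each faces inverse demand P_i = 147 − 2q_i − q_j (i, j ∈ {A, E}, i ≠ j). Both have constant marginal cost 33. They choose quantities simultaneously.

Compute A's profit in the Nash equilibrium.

1039.68

Firm A's profit: π = q_A(147 − 2q_A − q_E) − 33q_A.
∂π/∂q_A = 114 − 4q_A − q_E = 0 ⇒ q_A = 28.5 − 0.25q_E.
By symmetry q_E = q_A; substituting into the reaction function, 1.25q_A = 28.5 and q_A = 22.8.
P_A = 147 − 2·22.8 − 22.8 = 78.6.
Profit = (78.6 − 33)·22.8 = 1039.68.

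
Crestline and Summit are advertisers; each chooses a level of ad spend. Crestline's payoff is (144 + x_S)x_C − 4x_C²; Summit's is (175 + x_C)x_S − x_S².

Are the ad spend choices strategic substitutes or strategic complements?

Expanding Crestline's payoff: 144x_C + x_Sx_C − 4x_C².
∂π/∂x_C = 144 + x_S − 8x_C = 0, so x_C = 18 + 0.125x_S.
The best-response slope dx_C/dx_S = 0.125 > 0: the reaction function is upward-sloping, so the choices are strategic complements.

strategic complements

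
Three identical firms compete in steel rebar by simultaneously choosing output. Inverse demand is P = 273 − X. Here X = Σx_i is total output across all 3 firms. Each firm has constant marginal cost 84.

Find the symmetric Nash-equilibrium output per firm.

47.25

A representative firm's profit is π_i = x_i(273 − X) − 84x_i, with X = x_i + Σ_{j≠i} x_j.
First-order condition: 189 − 2x_i − Σ_{j≠i} x_j = 0.
In a symmetric equilibrium every firm chooses the same x, so Σ_{j≠i} x_j = 2x. The condition becomes 189 − 4x = 0, giving x = 189/4 = 47.25.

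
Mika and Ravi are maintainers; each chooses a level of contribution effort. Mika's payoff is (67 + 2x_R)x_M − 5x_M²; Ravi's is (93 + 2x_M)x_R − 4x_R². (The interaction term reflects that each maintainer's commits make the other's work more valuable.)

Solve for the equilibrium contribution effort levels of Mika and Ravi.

Expanding Mika's payoff: 67x_M + 2x_Rx_M − 5x_M².
∂π/∂x_M = 67 + 2x_R − 10x_M = 0, so x_M = 6.7 + 0.2x_R.
Likewise for Ravi: x_R = 11.625 + 0.25x_M.
Plugging x_R into Mika's best response: x_M = 6.7 + 0.2(11.625 + 0.25x_M) ⇒ 0.95x_M = 9.025, so x_M = 9.5.
Then x_R = 11.625 + 0.25·9.5 = 14.

9.5, 14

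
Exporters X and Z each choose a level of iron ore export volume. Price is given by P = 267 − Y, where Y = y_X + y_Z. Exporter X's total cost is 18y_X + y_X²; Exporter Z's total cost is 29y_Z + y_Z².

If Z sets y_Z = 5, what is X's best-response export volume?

Exporter X's profit: π = y_X(267 − (y_X + y_Z)) − 18y_X − y_X².
∂π/∂y_X = 249 − 4y_X − y_Z = 0, so y_X = 62.25 − 0.25y_Z.
At y_Z = 5: y_X = 62.25 − 0.25·5 = 61.

61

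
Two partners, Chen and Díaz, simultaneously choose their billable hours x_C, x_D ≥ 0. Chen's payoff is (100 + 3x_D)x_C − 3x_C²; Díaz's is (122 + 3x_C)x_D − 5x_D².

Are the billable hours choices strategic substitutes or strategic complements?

strategic complements

Expanding Chen's payoff: 100x_C + 3x_Dx_C − 3x_C².
∂π/∂x_C = 100 + 3x_D − 6x_C = 0, so x_C = 50/3 + 0.5x_D.
The best-response slope dx_C/dx_D = 0.5 > 0: the reaction function is upward-sloping, so the choices are strategic complements.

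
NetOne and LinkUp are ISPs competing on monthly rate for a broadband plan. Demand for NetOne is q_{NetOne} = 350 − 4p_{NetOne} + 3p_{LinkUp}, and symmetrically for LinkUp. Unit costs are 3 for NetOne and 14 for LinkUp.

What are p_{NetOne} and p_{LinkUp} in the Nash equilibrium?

NetOne's profit: π = (p_{NetOne} − 3)(350 − 4p_{NetOne} + 3p_{LinkUp}).
∂π/∂p_{NetOne} = 362 − 8p_{NetOne} + 3p_{LinkUp} = 0 ⇒ p_{NetOne} = 45.25 + 0.375p_{LinkUp}.
Similarly p_{LinkUp} = 50.75 + 0.375p_{NetOne}.
Plugging p_{LinkUp} into NetOne's best response: p_{NetOne} = 45.25 + 0.375(50.75 + 0.375p_{NetOne}) ⇒ (55/64)p_{NetOne} = 2057/32, so p_{NetOne} = 74.8.
Then p_{LinkUp} = 50.75 + 0.375·74.8 = 78.8.

74.8, 78.8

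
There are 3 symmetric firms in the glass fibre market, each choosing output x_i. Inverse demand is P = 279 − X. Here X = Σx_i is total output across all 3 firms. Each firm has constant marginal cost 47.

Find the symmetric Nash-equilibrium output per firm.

58

A representative firm's profit is π_i = x_i(279 − X) − 47x_i, with X = x_i + Σ_{j≠i} x_j.
First-order condition: 232 − 2x_i − Σ_{j≠i} x_j = 0.
In a symmetric equilibrium every firm chooses the same x, so Σ_{j≠i} x_j = 2x. The condition becomes 232 − 4x = 0, giving x = 232/4 = 58.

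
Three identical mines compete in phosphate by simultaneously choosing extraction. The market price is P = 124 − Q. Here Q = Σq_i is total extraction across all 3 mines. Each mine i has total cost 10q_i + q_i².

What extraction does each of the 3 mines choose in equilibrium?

A representative mine's profit is π_i = q_i(124 − Q) − 10q_i − q_i², with Q = q_i + Σ_{j≠i} q_j.
First-order condition: 114 − 4q_i − Σ_{j≠i} q_j = 0.
In a symmetric equilibrium every mine chooses the same q, so Σ_{j≠i} q_j = 2q. The condition becomes 114 − 6q = 0, giving q = 114/6 = 19.

19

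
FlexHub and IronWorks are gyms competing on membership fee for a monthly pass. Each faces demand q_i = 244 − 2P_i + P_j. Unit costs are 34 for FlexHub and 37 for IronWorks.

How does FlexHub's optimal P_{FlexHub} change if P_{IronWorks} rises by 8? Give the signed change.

FlexHub's profit: π = (P_{FlexHub} − 34)(244 − 2P_{FlexHub} + P_{IronWorks}).
∂π/∂P_{FlexHub} = 312 − 4P_{FlexHub} + P_{IronWorks} = 0 ⇒ P_{FlexHub} = 78 + 0.25P_{IronWorks}.
The reaction-function slope is 0.25, so an 8-unit rise in P_{IronWorks} moves P_{FlexHub} by 0.25 × 8 = 2. FlexHub's best response rises — the actions are strategic complements.

2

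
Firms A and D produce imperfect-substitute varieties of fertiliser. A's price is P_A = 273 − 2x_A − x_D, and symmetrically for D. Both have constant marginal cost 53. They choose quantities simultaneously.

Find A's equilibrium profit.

Firm A's profit: π = x_A(273 − 2x_A − x_D) − 53x_A.
∂π/∂x_A = 220 − 4x_A − x_D = 0 ⇒ x_A = 55 − 0.25x_D.
The game is symmetric, so in equilibrium x_D = x_A: the reaction function gives 1.25x_A = 55, hence x_A = 44.
P_A = 273 − 2·44 − 44 = 141.
Profit = (141 − 53)·44 = 3872.

3872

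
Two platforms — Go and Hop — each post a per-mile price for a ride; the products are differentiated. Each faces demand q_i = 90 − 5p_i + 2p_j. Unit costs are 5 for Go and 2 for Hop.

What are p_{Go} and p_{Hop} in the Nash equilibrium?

14.0625, 12.8125

Go's profit: π = (p_{Go} − 5)(90 − 5p_{Go} + 2p_{Hop}).
∂π/∂p_{Go} = 115 − 10p_{Go} + 2p_{Hop} = 0 ⇒ p_{Go} = 11.5 + 0.2p_{Hop}.
Similarly p_{Hop} = 10 + 0.2p_{Go}.
Substituting the second reaction function into the first: p_{Go} = 11.5 + 0.2(10 + 0.2p_{Go}), which gives 0.96p_{Go} = 13.5 ⇒ p_{Go} = 14.0625.
Then p_{Hop} = 10 + 0.2·14.0625 = 12.8125.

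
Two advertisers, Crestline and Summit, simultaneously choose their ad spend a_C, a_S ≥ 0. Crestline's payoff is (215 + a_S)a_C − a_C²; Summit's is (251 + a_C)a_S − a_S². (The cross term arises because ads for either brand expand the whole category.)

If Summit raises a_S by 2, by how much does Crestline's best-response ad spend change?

Expanding Crestline's payoff: 215a_C + a_Sa_C − a_C².
∂π/∂a_C = 215 + a_S − 2a_C = 0, so a_C = 107.5 + 0.5a_S.
The reaction-function slope is 0.5, so a 2-unit rise in a_S moves a_C by 0.5 × 2 = 1. Crestline's best response rises — the actions are strategic complements.

1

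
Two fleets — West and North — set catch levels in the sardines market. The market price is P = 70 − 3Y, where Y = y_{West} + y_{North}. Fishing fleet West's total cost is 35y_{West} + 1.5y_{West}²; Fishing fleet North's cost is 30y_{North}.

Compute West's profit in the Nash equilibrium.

18

Fishing fleet West's profit: π = y_{West}(70 − 3(y_{West} + y_{North})) − 35y_{West} − 1.5y_{West}².
∂π/∂y_{West} = 35 − 9y_{West} − 3y_{North} = 0, so y_{West} = 35/9 − (1/3)y_{North}.
For North: ∂π/∂y_{North} = 40 − 6y_{North} − 3y_{West} = 0 ⇒ y_{North} = 20/3 − 0.5y_{West}.
Plugging y_{North} into West's best response: y_{West} = 35/9 − (1/3)(20/3 − 0.5y_{West}) ⇒ (5/6)y_{West} = 5/3, so y_{West} = 2.
Then y_{North} = 20/3 − 0.5·2 = 17/3.
Price P = 70 − 3·(23/3) = 47.
West's profit: (47 − 35)·2 − 1.5(2)² = 18.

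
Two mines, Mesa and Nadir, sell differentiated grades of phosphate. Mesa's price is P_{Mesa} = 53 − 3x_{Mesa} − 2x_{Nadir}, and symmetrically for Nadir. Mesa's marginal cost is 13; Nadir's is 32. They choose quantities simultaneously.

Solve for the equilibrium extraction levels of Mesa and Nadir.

6.1875, 1.4375

Mine Mesa's profit: π = x_{Mesa}(53 − 3x_{Mesa} − 2x_{Nadir}) − 13x_{Mesa}.
∂π/∂x_{Mesa} = 40 − 6x_{Mesa} − 2x_{Nadir} = 0 ⇒ x_{Mesa} = 20/3 − (1/3)x_{Nadir}.
Similarly x_{Nadir} = 3.5 − (1/3)x_{Mesa}.
Substituting the second reaction function into the first: x_{Mesa} = 20/3 − (1/3)(3.5 − (1/3)x_{Mesa}), which gives (8/9)x_{Mesa} = 5.5 ⇒ x_{Mesa} = 6.1875.
Then x_{Nadir} = 3.5 − (1/3)·6.1875 = 1.4375.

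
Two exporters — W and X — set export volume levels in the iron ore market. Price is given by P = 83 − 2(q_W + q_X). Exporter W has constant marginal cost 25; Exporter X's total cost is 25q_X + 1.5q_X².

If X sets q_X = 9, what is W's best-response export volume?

Exporter W's profit: π = q_W(83 − 2(q_W + q_X)) − 25q_W.
∂π/∂q_W = 58 − 4q_W − 2q_X = 0, so q_W = 14.5 − 0.5q_X.
At q_X = 9: q_W = 14.5 − 0.5·9 = 10.

10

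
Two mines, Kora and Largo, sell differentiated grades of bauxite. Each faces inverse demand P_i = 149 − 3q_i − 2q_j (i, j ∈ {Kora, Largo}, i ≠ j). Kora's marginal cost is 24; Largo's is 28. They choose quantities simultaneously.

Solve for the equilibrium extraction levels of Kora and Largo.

Mine Kora's profit: π = q_{Kora}(149 − 3q_{Kora} − 2q_{Largo}) − 24q_{Kora}.
∂π/∂q_{Kora} = 125 − 6q_{Kora} − 2q_{Largo} = 0 ⇒ q_{Kora} = 125/6 − (1/3)q_{Largo}.
Similarly q_{Largo} = 121/6 − (1/3)q_{Kora}.
Substituting the second reaction function into the first: q_{Kora} = 125/6 − (1/3)(121/6 − (1/3)q_{Kora}), which gives (8/9)q_{Kora} = 127/9 ⇒ q_{Kora} = 15.875.
Then q_{Largo} = 121/6 − (1/3)·15.875 = 14.875.

15.875, 14.875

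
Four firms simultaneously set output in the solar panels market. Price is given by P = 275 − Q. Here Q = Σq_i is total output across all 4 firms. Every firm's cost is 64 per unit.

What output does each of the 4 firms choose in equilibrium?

A representative firm's profit is π_i = q_i(275 − Q) − 64q_i, with Q = q_i + Σ_{j≠i} q_j.
First-order condition: 211 − 2q_i − Σ_{j≠i} q_j = 0.
In a symmetric equilibrium every firm chooses the same q, so Σ_{j≠i} q_j = 3q. The condition becomes 211 − 5q = 0, giving q = 211/5 = 42.2.

42.2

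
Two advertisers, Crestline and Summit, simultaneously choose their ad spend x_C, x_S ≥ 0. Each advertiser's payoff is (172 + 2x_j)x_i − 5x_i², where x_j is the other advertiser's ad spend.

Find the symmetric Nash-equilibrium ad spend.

Crestline's payoff is (172 + 2x_S)x_C − 5x_C².
∂π/∂x_C = 172 + 2x_S − 10x_C = 0, so x_C = 17.2 + 0.2x_S.
By symmetry x_S = x_C; substituting into the reaction function, 0.8x_C = 17.2 and x_C = 21.5.

21.5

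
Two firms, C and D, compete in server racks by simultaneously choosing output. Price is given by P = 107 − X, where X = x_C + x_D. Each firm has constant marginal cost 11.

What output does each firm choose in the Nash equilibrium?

Firm C's profit: π = x_C(107 − (x_C + x_D)) − 11x_C.
∂π/∂x_C = 96 − 2x_C − x_D = 0, so x_C = 48 − 0.5x_D.
By symmetry x_D = x_C; substituting into the reaction function, 1.5x_C = 48 and x_C = 32.

32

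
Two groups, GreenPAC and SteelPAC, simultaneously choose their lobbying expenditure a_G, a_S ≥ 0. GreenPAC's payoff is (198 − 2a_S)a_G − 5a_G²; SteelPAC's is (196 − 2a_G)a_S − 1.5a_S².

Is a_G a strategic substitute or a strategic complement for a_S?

Expanding GreenPAC's payoff: 198a_G − 2a_Sa_G − 5a_G².
∂π/∂a_G = 198 − 2a_S − 10a_G = 0, so a_G = 19.8 − 0.2a_S.
The best-response slope da_G/da_S = −0.2 < 0: the reaction function is downward-sloping, so the choices are strategic substitutes.

strategic substitutes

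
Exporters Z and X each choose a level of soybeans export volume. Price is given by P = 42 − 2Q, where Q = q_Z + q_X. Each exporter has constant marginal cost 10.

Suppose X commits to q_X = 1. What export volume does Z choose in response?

Exporter Z's profit: π = q_Z(42 − 2(q_Z + q_X)) − 10q_Z.
∂π/∂q_Z = 32 − 4q_Z − 2q_X = 0, so q_Z = 8 − 0.5q_X.
At q_X = 1: q_Z = 8 − 0.5·1 = 7.5.

7.5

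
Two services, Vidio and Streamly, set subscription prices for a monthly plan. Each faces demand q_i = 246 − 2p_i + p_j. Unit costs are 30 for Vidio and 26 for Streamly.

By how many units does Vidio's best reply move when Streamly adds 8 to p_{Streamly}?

Vidio's profit: π = (p_{Vidio} − 30)(246 − 2p_{Vidio} + p_{Streamly}).
∂π/∂p_{Vidio} = 306 − 4p_{Vidio} + p_{Streamly} = 0 ⇒ p_{Vidio} = 76.5 + 0.25p_{Streamly}.
The reaction-function slope is 0.25, so an 8-unit rise in p_{Streamly} moves p_{Vidio} by 0.25 × 8 = 2. Vidio's best response rises — the actions are strategic complements.

2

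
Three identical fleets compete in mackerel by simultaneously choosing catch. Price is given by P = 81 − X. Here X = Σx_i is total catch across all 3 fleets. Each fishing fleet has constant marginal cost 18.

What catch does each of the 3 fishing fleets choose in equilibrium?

A representative fishing fleet's profit is π_i = x_i(81 − X) − 18x_i, with X = x_i + Σ_{j≠i} x_j.
First-order condition: 63 − 2x_i − Σ_{j≠i} x_j = 0.
Imposing symmetry (x_j = x for all j) turns Σ_{j≠i} x_j into 2x, so 63 = 4x and x = 15.75.

15.75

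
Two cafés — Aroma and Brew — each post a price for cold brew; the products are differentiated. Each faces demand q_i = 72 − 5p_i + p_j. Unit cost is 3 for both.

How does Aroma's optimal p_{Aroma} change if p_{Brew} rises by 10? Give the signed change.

Aroma's profit: π = (p_{Aroma} − 3)(72 − 5p_{Aroma} + p_{Brew}).
∂π/∂p_{Aroma} = 87 − 10p_{Aroma} + p_{Brew} = 0 ⇒ p_{Aroma} = 8.7 + 0.1p_{Brew}.
The reaction-function slope is 0.1, so a 10-unit rise in p_{Brew} moves p_{Aroma} by 0.1 × 10 = 1. Aroma's best response rises — the actions are strategic complements.

1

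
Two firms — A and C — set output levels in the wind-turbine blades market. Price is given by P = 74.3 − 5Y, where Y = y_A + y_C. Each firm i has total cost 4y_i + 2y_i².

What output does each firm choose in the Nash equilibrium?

Firm A's profit: π = y_A(74.3 − 5(y_A + y_C)) − 4y_A − 2y_A².
∂π/∂y_A = 70.3 − 14y_A − 5y_C = 0, so y_A = 703/140 − (5/14)y_C.
Setting y_A = y_C in the reaction function: y_A = 703/140 − (5/14)y_A, so y_A = (703/140) / (19/14) = 3.7.

3.7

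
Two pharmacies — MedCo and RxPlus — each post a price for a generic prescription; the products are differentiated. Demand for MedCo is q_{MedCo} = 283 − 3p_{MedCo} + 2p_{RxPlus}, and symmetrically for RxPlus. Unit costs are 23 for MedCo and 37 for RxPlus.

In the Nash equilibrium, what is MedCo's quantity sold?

202.875

MedCo's profit: π = (p_{MedCo} − 23)(283 − 3p_{MedCo} + 2p_{RxPlus}).
∂π/∂p_{MedCo} = 352 − 6p_{MedCo} + 2p_{RxPlus} = 0 ⇒ p_{MedCo} = 176/3 + (1/3)p_{RxPlus}.
Similarly p_{RxPlus} = 197/3 + (1/3)p_{MedCo}.
Plugging p_{RxPlus} into MedCo's best response: p_{MedCo} = 176/3 + (1/3)(197/3 + (1/3)p_{MedCo}) ⇒ (8/9)p_{MedCo} = 725/9, so p_{MedCo} = 90.625.
Then p_{RxPlus} = 197/3 + (1/3)·90.625 = 95.875.
q_{MedCo} = 283 − 3·90.625 + 2·95.875 = 202.875.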